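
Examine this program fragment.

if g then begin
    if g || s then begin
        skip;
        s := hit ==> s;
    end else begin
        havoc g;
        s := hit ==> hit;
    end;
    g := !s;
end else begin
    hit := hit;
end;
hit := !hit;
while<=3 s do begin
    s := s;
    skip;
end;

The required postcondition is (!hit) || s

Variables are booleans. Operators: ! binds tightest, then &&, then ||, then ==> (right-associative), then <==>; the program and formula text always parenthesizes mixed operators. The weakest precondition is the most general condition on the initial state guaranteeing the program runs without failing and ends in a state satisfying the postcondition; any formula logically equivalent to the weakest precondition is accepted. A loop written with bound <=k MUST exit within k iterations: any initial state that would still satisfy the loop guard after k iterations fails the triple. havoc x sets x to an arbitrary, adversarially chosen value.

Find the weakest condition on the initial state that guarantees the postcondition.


Working backward. After the program, (!hit) || s must hold.
Before the loop (bound <=3), unroll the exhaustion recursion (WP_0 = exit-now case; WP_j = one more guarded iteration, up to j = 3):
  WP_0: (!s) && ((!hit) || s)
  WP_1: (s ==> ((!s) && ((!hit) || s))) && ((!s) ==> ((!hit) || s))
  WP_2: (s ==> ((s ==> ((!s) && ((!hit) || s))) && ((!s) ==> ((!hit) || s)))) && ((!s) ==> ((!hit) || s))
  WP_3: (s ==> ((s ==> ((s ==> ((!s) && ((!hit) || s))) && ((!s) ==> ((!hit) || s)))) && ((!s) ==> ((!hit) || s)))) && ((!s) ==> ((!hit) || s))
So before the loop: (s ==> ((s ==> ((s ==> ((!s) && ((!hit) || s))) && ((!s) ==> ((!hit) || s)))) && ((!s) ==> ((!hit) || s)))) && ((!s) ==> ((!hit) || s))
Before hit := !hit: (s ==> ((s ==> ((s ==> ((!s) && (hit || s))) && ((!s) ==> (hit || s)))) && ((!s) ==> (hit || s)))) && ((!s) ==> (hit || s))
Then branch requires ((g || s) ==> (((hit ==> s) ==> (((hit ==> s) ==> (((hit ==> s) ==> ((!(hit ==> s)) && (hit || (hit ==> s)))) && ((!(hit ==> s)) ==> (hit || (hit ==> s))))) && ((!(hit ==> s)) ==> (hit || (hit ==> s))))) && ((!(hit ==> s)) ==> (hit || (hit ==> s))))) && (g || s); else branch requires (s ==> ((s ==> ((s ==> ((!s) && (hit || s))) && ((!s) ==> (hit || s)))) && ((!s) ==> (hit || s)))) && ((!s) ==> (hit || s)).
Before the if: (g ==> (((g || s) ==> (((hit ==> s) ==> (((hit ==> s) ==> (((hit ==> s) ==> ((!(hit ==> s)) && (hit || (hit ==> s)))) && ((!(hit ==> s)) ==> (hit || (hit ==> s))))) && ((!(hit ==> s)) ==> (hit || (hit ==> s))))) && ((!(hit ==> s)) ==> (hit || (hit ==> s))))) && (g || s))) && ((!g) ==> ((s ==> ((s ==> ((s ==> ((!s) && (hit || s))) && ((!s) ==> (hit || s)))) && ((!s) ==> (hit || s)))) && ((!s) ==> (hit || s))))
Answer: WP = (g ==> (((g || s) ==> (((hit ==> s) ==> (((hit ==> s) ==> (((hit ==> s) ==> ((!(hit ==> s)) && (hit || (hit ==> s)))) && ((!(hit ==> s)) ==> (hit || (hit ==> s))))) && ((!(hit ==> s)) ==> (hit || (hit ==> s))))) && ((!(hit ==> s)) ==> (hit || (hit ==> s))))) && (g || s))) && ((!g) ==> ((s ==> ((s ==> ((s ==> ((!s) && (hit || s))) && ((!s) ==> (hit || s)))) && ((!s) ==> (hit || s)))) && ((!s) ==> (hit || s))))


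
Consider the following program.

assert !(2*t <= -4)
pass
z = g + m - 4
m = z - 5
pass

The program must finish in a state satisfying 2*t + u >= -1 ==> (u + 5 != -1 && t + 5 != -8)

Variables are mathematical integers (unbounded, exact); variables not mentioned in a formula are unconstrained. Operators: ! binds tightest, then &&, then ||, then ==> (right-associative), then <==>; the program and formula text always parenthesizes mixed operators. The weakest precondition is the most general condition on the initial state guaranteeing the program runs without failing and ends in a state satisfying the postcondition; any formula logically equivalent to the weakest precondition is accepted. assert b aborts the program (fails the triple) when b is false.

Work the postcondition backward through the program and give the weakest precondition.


Working backward. After the program, the postcondition 2*t + u >= -1 ==> (u + 5 != -1 && t + 5 != -8) must hold; in canonical form it is 2*t + u >= -1 ==> (u != -6 && t != -13).
Before skip: 2*t + u >= -1 ==> (u != -6 && t != -13)
Before m := z - 5: 2*t + u >= -1 ==> (u != -6 && t != -13)
Before z := g + m - 4: 2*t + u >= -1 ==> (u != -6 && t != -13)
Before skip: 2*t + u >= -1 ==> (u != -6 && t != -13)
Before assert !(2*t <= -4): (!(2*t <= -4)) && (2*t + u >= -1 ==> (u != -6 && t != -13))
Answer: WP = (!(2*t <= -4)) && (2*t + u >= -1 ==> (u != -6 && t != -13))


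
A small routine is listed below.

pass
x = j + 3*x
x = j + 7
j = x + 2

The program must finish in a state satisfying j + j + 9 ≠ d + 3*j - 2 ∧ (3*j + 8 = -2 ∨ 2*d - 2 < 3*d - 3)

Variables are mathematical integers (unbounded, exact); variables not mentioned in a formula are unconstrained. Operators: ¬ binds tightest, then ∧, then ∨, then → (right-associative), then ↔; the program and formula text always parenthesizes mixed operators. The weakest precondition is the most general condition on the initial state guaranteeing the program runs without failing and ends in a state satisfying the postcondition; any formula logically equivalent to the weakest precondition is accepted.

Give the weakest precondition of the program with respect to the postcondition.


Working backward. After the program, the postcondition j + j + 9 ≠ d + 3*j - 2 ∧ (3*j + 8 = -2 ∨ 2*d - 2 < 3*d - 3) must hold; in canonical form it is d + j ≠ 11 ∧ (3*j = -10 ∨ d > 1).
Before j := x + 2: d + x ≠ 9 ∧ (3*x = -16 ∨ d > 1)
Before x := j + 7: d + j ≠ 2 ∧ (3*j = -37 ∨ d > 1)
Before x := j + 3*x: d + j ≠ 2 ∧ (3*j = -37 ∨ d > 1)
Before skip: d + j ≠ 2 ∧ (3*j = -37 ∨ d > 1)
Answer: WP = d + j ≠ 2 ∧ (3*j = -37 ∨ d > 1)


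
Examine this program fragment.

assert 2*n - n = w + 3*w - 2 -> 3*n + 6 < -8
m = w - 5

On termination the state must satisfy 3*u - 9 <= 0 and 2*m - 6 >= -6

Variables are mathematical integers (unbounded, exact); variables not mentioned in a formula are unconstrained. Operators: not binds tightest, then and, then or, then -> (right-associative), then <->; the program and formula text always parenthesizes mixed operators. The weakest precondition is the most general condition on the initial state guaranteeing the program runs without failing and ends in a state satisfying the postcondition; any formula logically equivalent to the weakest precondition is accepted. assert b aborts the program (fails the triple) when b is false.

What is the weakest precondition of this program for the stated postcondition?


Working backward. After the program, the postcondition 3*u - 9 <= 0 and 2*m - 6 >= -6 must hold; in canonical form it is 3*u <= 9 and 2*m >= 0.
Before m := w - 5: 3*u <= 9 and 2*w >= 10
Before assert 2*n - n = w + 3*w - 2 -> 3*n + 6 < -8: (n = 4*w - 2 -> 3*n < -14) and 3*u <= 9 and 2*w >= 10
Answer: WP = (n = 4*w - 2 -> 3*n < -14) and 3*u <= 9 and 2*w >= 10


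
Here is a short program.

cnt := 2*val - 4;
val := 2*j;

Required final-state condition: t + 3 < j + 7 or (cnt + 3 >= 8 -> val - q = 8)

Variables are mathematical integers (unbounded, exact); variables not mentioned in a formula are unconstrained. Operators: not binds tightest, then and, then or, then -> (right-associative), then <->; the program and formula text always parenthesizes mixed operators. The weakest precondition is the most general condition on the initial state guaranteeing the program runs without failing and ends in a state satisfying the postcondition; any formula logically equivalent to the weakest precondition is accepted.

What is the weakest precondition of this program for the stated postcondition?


Working backward. After the program, the postcondition t + 3 < j + 7 or (cnt + 3 >= 8 -> val - q = 8) must hold; in canonical form it is t < j + 4 or (cnt >= 5 -> val = q + 8).
Before val := 2*j: t < j + 4 or (cnt >= 5 -> 2*j = q + 8)
Before cnt := 2*val - 4: t < j + 4 or (2*val >= 9 -> 2*j = q + 8)
Answer: WP = t < j + 4 or (2*val >= 9 -> 2*j = q + 8)


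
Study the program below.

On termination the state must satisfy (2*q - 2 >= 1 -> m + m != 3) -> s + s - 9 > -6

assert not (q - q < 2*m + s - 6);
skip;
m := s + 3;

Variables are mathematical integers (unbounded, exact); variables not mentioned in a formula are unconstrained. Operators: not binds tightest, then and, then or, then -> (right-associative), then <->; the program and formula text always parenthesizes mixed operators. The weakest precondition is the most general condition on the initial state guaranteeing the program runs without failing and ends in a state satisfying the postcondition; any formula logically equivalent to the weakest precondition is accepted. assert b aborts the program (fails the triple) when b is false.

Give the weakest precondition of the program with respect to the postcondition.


Working backward. After the program, the postcondition (2*q - 2 >= 1 -> m + m != 3) -> s + s - 9 > -6 must hold; in canonical form it is (2*q >= 3 -> 2*m != 3) -> 2*s > 3.
Before m := s + 3: (2*q >= 3 -> 2*s != -3) -> 2*s > 3
Before skip: (2*q >= 3 -> 2*s != -3) -> 2*s > 3
Before assert not (q - q < 2*m + s - 6): (not (2*m + s > 6)) and ((2*q >= 3 -> 2*s != -3) -> 2*s > 3)
Answer: WP = (not (2*m + s > 6)) and ((2*q >= 3 -> 2*s != -3) -> 2*s > 3)


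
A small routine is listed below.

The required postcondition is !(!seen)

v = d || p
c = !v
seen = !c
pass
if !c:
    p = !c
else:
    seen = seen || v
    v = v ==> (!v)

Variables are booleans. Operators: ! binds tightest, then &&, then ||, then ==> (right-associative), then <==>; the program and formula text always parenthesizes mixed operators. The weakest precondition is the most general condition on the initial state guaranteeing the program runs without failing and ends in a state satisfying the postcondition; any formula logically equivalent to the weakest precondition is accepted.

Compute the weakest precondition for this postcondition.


Working backward. After the program, the postcondition !(!seen) must hold; in canonical form it is seen.
Then branch requires seen; else branch requires seen || v.
Before the if: ((!c) ==> seen) && (c ==> (seen || v))
Before skip: ((!c) ==> seen) && (c ==> (seen || v))
Before seen := !c: c ==> ((!c) || v)
Before c := !v: (!v) ==> v
Before v := d || p: (!(d || p)) ==> (d || p)
Answer: WP = (!(d || p)) ==> (d || p)


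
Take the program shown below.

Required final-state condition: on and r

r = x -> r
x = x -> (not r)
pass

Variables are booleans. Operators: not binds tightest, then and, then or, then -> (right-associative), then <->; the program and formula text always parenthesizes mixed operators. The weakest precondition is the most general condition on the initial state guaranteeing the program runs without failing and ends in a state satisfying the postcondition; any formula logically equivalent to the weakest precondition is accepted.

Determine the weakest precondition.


Working backward. After the program, on and r must hold.
Before skip: on and r
Before x := x -> (not r): on and r
Before r := x -> r: on and (x -> r)
Answer: WP = on and (x -> r)


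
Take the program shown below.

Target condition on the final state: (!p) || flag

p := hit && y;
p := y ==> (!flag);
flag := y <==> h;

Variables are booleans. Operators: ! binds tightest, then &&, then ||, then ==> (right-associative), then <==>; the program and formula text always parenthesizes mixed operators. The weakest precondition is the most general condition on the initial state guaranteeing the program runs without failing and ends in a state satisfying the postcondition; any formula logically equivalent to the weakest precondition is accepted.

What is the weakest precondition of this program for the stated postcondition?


Working backward. After the program, (!p) || flag must hold.
Before flag := y <==> h: (!p) || (y <==> h)
Before p := y ==> (!flag): (!(y ==> (!flag))) || (y <==> h)
Before p := hit && y: (!(y ==> (!flag))) || (y <==> h)
Answer: WP = (!(y ==> (!flag))) || (y <==> h)


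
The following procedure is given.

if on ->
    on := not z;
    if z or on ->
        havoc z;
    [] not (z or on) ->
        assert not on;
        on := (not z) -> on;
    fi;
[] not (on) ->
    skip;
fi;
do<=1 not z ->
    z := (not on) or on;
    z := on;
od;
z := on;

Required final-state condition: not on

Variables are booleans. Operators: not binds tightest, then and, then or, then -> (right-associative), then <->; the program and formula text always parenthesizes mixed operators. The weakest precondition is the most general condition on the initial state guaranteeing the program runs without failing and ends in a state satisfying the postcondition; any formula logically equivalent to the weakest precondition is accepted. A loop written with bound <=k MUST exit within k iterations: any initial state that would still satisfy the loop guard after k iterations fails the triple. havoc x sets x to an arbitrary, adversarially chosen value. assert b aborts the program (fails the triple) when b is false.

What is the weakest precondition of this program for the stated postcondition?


Working backward. After the program, not on must hold.
Before z := on: not on
Before the loop (bound <=1), unroll the exhaustion recursion (WP_0 = exit-now case; WP_j = one more guarded iteration, up to j = 1):
  WP_0: z and (not on)
  WP_1: z and (z -> (not on))
So before the loop: z and (z -> (not on))
Then branch requires false; else branch requires z and (z -> (not on)).
Before the if: (not on) and ((not on) -> (z and (z -> (not on))))
Answer: WP = (not on) and ((not on) -> (z and (z -> (not on))))


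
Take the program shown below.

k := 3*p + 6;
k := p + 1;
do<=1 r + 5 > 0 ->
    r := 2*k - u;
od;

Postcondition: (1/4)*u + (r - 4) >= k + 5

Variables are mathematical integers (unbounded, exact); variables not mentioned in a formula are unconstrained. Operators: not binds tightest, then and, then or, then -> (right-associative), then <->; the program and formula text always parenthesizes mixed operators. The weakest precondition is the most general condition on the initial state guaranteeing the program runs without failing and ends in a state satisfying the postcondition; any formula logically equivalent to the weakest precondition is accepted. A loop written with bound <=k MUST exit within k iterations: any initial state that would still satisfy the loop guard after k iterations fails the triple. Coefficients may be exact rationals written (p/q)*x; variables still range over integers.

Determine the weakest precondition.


Working backward. After the program, the postcondition (1/4)*u + (r - 4) >= k + 5 must hold; in canonical form it is r + (1/4)*u >= k + 9.
Before the loop (bound <=1), unroll the exhaustion recursion (WP_0 = exit-now case; WP_j = one more guarded iteration, up to j = 1):
  WP_0: (not (r > -5)) and r + (1/4)*u >= k + 9
  WP_1: (r > -5 -> ((not (2*k > u - 5)) and k >= (3/4)*u + 9)) and ((not (r > -5)) -> r + (1/4)*u >= k + 9)
So before the loop: (r > -5 -> ((not (2*k > u - 5)) and k >= (3/4)*u + 9)) and ((not (r > -5)) -> r + (1/4)*u >= k + 9)
Before k := p + 1: (r > -5 -> ((not (2*p > u - 7)) and p >= (3/4)*u + 8)) and ((not (r > -5)) -> r + (1/4)*u >= p + 10)
Before k := 3*p + 6: (r > -5 -> ((not (2*p > u - 7)) and p >= (3/4)*u + 8)) and ((not (r > -5)) -> r + (1/4)*u >= p + 10)
Answer: WP = (r > -5 -> ((not (2*p > u - 7)) and p >= (3/4)*u + 8)) and ((not (r > -5)) -> r + (1/4)*u >= p + 10)


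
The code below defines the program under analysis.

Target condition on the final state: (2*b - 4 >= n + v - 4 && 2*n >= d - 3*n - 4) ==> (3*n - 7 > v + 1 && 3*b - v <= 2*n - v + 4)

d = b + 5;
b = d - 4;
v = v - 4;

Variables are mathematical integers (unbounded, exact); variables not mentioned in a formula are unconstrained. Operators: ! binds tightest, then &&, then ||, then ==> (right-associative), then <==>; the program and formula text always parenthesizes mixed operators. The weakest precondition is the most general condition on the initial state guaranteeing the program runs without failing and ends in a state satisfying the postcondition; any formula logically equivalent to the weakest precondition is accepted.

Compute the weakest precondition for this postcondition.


Working backward. After the program, the postcondition (2*b - 4 >= n + v - 4 && 2*n >= d - 3*n - 4) ==> (3*n - 7 > v + 1 && 3*b - v <= 2*n - v + 4) must hold; in canonical form it is (2*b >= n + v && 5*n >= d - 4) ==> (3*n > v + 8 && 3*b <= 2*n + 4).
Before v := v - 4: (2*b >= n + v - 4 && 5*n >= d - 4) ==> (3*n > v + 4 && 3*b <= 2*n + 4)
Before b := d - 4: (2*d >= n + v + 4 && 5*n >= d - 4) ==> (3*n > v + 4 && 3*d <= 2*n + 16)
Before d := b + 5: (2*b >= n + v - 6 && 5*n >= b + 1) ==> (3*n > v + 4 && 3*b <= 2*n + 1)
Answer: WP = (2*b >= n + v - 6 && 5*n >= b + 1) ==> (3*n > v + 4 && 3*b <= 2*n + 1)


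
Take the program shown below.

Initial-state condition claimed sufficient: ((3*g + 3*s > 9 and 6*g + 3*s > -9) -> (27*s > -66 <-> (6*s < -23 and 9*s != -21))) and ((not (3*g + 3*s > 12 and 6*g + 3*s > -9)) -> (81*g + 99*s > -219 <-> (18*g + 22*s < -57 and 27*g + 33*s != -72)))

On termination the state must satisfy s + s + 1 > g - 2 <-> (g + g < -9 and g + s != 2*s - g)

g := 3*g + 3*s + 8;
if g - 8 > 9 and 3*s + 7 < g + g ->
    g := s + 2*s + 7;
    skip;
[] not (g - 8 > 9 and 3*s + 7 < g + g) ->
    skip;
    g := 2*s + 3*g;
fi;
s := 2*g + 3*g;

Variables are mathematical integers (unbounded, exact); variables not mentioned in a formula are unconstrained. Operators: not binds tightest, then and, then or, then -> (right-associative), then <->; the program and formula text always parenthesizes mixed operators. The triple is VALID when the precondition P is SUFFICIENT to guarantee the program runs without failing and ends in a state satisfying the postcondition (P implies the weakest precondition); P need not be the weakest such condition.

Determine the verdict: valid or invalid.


Working backward. After the program, the postcondition s + s + 1 > g - 2 <-> (g + g < -9 and g + s != 2*s - g) must hold; in canonical form it is 2*s > g - 3 <-> (2*g < -9 and 2*g != s).
Before s := 2*g + 3*g: 9*g > -3 <-> (2*g < -9 and 3*g != 0)
Then branch requires 27*s > -66 <-> (6*s < -23 and 9*s != -21); else branch requires 27*g + 18*s > -3 <-> (6*g + 4*s < -9 and 9*g + 6*s != 0).
Before the if: ((g > 17 and 3*s < 2*g - 7) -> (27*s > -66 <-> (6*s < -23 and 9*s != -21))) and ((not (g > 17 and 3*s < 2*g - 7)) -> (27*g + 18*s > -3 <-> (6*g + 4*s < -9 and 9*g + 6*s != 0)))
Before g := 3*g + 3*s + 8: ((3*g + 3*s > 9 and 6*g + 3*s > -9) -> (27*s > -66 <-> (6*s < -23 and 9*s != -21))) and ((not (3*g + 3*s > 9 and 6*g + 3*s > -9)) -> (81*g + 99*s > -219 <-> (18*g + 22*s < -57 and 27*g + 33*s != -72)))
The weakest precondition is ((3*g + 3*s > 9 and 6*g + 3*s > -9) -> (27*s > -66 <-> (6*s < -23 and 9*s != -21))) and ((not (3*g + 3*s > 9 and 6*g + 3*s > -9)) -> (81*g + 99*s > -219 <-> (18*g + 22*s < -57 and 27*g + 33*s != -72))).
Check whether ((3*g + 3*s > 9 and 6*g + 3*s > -9) -> (27*s > -66 <-> (6*s < -23 and 9*s != -21))) and ((not (3*g + 3*s > 12 and 6*g + 3*s > -9)) -> (81*g + 99*s > -219 <-> (18*g + 22*s < -57 and 27*g + 33*s != -72))) implies it.
Every state satisfying the precondition satisfies the weakest precondition: the implication holds.
Answer: valid


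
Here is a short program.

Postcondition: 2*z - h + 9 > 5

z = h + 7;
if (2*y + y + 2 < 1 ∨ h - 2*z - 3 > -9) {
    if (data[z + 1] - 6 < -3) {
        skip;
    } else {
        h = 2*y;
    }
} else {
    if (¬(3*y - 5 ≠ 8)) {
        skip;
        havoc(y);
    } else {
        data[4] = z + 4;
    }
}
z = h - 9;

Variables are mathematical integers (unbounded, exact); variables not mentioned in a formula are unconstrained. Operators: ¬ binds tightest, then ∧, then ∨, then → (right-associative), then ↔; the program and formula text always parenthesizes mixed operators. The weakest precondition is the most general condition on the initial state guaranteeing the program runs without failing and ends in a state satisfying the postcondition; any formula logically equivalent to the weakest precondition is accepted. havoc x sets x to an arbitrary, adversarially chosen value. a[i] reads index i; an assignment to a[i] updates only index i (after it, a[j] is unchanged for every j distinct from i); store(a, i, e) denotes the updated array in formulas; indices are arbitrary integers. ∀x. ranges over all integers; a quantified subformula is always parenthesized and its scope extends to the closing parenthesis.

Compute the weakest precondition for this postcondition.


Working backward. After the program, the postcondition 2*z - h + 9 > 5 must hold; in canonical form it is 2*z > h - 4.
Before z := h - 9: h > 14
Then branch requires (data[z + 1] < 3 → h > 14) ∧ ((¬(data[z + 1] < 3)) → 2*y > 14); else branch requires ((¬(3*y ≠ 13)) → h > 14) ∧ (3*y ≠ 13 → h > 14).
Before the if: ((3*y < -1 ∨ h > 2*z - 6) → ((data[z + 1] < 3 → h > 14) ∧ ((¬(data[z + 1] < 3)) → 2*y > 14))) ∧ ((¬(3*y < -1 ∨ h > 2*z - 6)) → (((¬(3*y ≠ 13)) → h > 14) ∧ (3*y ≠ 13 → h > 14)))
Before z := h + 7: ((3*y < -1 ∨ h < -8) → ((data[h + 8] < 3 → h > 14) ∧ ((¬(data[h + 8] < 3)) → 2*y > 14))) ∧ ((¬(3*y < -1 ∨ h < -8)) → (((¬(3*y ≠ 13)) → h > 14) ∧ (3*y ≠ 13 → h > 14)))
Answer: WP = ((3*y < -1 ∨ h < -8) → ((data[h + 8] < 3 → h > 14) ∧ ((¬(data[h + 8] < 3)) → 2*y > 14))) ∧ ((¬(3*y < -1 ∨ h < -8)) → (((¬(3*y ≠ 13)) → h > 14) ∧ (3*y ≠ 13 → h > 14)))


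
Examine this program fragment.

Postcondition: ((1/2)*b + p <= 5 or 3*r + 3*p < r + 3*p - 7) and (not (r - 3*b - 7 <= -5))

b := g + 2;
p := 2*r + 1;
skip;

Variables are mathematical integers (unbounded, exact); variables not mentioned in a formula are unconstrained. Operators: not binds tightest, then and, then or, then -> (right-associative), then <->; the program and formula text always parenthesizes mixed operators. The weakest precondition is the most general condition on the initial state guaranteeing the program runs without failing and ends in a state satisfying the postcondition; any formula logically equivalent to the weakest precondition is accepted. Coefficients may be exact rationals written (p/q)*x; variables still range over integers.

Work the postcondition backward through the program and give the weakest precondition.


Working backward. After the program, the postcondition ((1/2)*b + p <= 5 or 3*r + 3*p < r + 3*p - 7) and (not (r - 3*b - 7 <= -5)) must hold; in canonical form it is ((1/2)*b + p <= 5 or 2*r < -7) and (not (r <= 3*b + 2)).
Before skip: ((1/2)*b + p <= 5 or 2*r < -7) and (not (r <= 3*b + 2))
Before p := 2*r + 1: ((1/2)*b + 2*r <= 4 or 2*r < -7) and (not (r <= 3*b + 2))
Before b := g + 2: ((1/2)*g + 2*r <= 3 or 2*r < -7) and (not (r <= 3*g + 8))
Answer: WP = ((1/2)*g + 2*r <= 3 or 2*r < -7) and (not (r <= 3*g + 8))


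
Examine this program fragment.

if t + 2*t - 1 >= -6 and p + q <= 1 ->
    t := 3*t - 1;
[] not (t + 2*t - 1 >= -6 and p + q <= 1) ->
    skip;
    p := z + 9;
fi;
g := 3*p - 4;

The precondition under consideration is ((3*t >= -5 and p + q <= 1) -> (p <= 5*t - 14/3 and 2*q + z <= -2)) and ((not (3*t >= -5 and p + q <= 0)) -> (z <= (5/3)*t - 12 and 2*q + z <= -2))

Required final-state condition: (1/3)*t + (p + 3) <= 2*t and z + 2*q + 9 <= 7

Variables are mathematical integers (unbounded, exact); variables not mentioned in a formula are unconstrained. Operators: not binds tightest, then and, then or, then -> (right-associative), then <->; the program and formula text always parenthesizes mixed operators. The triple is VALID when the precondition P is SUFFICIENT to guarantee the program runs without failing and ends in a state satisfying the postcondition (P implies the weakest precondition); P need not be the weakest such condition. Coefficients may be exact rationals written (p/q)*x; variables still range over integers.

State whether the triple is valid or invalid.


Working backward. After the program, the postcondition (1/3)*t + (p + 3) <= 2*t and z + 2*q + 9 <= 7 must hold; in canonical form it is p <= (5/3)*t - 3 and 2*q + z <= -2.
Before g := 3*p - 4: p <= (5/3)*t - 3 and 2*q + z <= -2
Then branch requires p <= 5*t - 14/3 and 2*q + z <= -2; else branch requires z <= (5/3)*t - 12 and 2*q + z <= -2.
Before the if: ((3*t >= -5 and p + q <= 1) -> (p <= 5*t - 14/3 and 2*q + z <= -2)) and ((not (3*t >= -5 and p + q <= 1)) -> (z <= (5/3)*t - 12 and 2*q + z <= -2))
The weakest precondition is ((3*t >= -5 and p + q <= 1) -> (p <= 5*t - 14/3 and 2*q + z <= -2)) and ((not (3*t >= -5 and p + q <= 1)) -> (z <= (5/3)*t - 12 and 2*q + z <= -2)).
Check whether ((3*t >= -5 and p + q <= 1) -> (p <= 5*t - 14/3 and 2*q + z <= -2)) and ((not (3*t >= -5 and p + q <= 0)) -> (z <= (5/3)*t - 12 and 2*q + z <= -2)) implies it.
Every state satisfying the precondition satisfies the weakest precondition: the implication holds.
Answer: valid


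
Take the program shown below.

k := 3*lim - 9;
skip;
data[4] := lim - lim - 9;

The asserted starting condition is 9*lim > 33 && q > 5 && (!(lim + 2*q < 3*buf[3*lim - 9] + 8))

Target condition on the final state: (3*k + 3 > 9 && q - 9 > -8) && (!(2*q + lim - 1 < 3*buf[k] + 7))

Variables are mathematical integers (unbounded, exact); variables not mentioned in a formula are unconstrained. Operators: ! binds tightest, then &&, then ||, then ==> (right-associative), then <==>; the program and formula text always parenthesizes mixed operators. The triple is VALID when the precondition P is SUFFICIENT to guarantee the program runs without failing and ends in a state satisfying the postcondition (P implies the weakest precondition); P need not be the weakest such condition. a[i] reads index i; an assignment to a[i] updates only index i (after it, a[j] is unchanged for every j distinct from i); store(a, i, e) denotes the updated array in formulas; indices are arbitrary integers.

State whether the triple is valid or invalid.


Working backward. After the program, the postcondition (3*k + 3 > 9 && q - 9 > -8) && (!(2*q + lim - 1 < 3*buf[k] + 7)) must hold; in canonical form it is 3*k > 6 && q > 1 && (!(lim + 2*q < 3*buf[k] + 8)).
Before data[4] := lim - lim - 9: 3*k > 6 && q > 1 && (!(lim + 2*q < 3*buf[k] + 8))
Before skip: 3*k > 6 && q > 1 && (!(lim + 2*q < 3*buf[k] + 8))
Before k := 3*lim - 9: 9*lim > 33 && q > 1 && (!(lim + 2*q < 3*buf[3*lim - 9] + 8))
The weakest precondition is 9*lim > 33 && q > 1 && (!(lim + 2*q < 3*buf[3*lim - 9] + 8)).
Check whether 9*lim > 33 && q > 5 && (!(lim + 2*q < 3*buf[3*lim - 9] + 8)) implies it.
Every state satisfying the precondition satisfies the weakest precondition: the implication holds.
Answer: valid


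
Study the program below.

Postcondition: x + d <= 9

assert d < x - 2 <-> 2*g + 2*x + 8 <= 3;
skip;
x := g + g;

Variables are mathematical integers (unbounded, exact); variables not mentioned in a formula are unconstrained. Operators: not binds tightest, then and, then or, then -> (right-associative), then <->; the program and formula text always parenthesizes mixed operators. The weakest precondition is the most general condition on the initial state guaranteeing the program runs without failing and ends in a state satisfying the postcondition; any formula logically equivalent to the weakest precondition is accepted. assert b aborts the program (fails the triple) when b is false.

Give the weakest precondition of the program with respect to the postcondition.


Working backward. After the program, the postcondition x + d <= 9 must hold; in canonical form it is d + x <= 9.
Before x := g + g: d + 2*g <= 9
Before skip: d + 2*g <= 9
Before assert d < x - 2 <-> 2*g + 2*x + 8 <= 3: (d < x - 2 <-> 2*g + 2*x <= -5) and d + 2*g <= 9
Answer: WP = (d < x - 2 <-> 2*g + 2*x <= -5) and d + 2*g <= 9


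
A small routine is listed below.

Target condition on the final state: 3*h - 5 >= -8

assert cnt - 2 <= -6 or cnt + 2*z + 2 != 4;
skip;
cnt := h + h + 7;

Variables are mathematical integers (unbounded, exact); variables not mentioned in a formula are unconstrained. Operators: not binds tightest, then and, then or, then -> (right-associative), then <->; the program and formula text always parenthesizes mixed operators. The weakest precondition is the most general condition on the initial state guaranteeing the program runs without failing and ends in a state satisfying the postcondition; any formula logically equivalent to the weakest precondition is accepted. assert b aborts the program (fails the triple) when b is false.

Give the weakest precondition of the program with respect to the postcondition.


Working backward. After the program, the postcondition 3*h - 5 >= -8 must hold; in canonical form it is 3*h >= -3.
Before cnt := h + h + 7: 3*h >= -3
Before skip: 3*h >= -3
Before assert cnt - 2 <= -6 or cnt + 2*z + 2 != 4: (cnt <= -4 or cnt + 2*z != 2) and 3*h >= -3
Answer: WP = (cnt <= -4 or cnt + 2*z != 2) and 3*h >= -3


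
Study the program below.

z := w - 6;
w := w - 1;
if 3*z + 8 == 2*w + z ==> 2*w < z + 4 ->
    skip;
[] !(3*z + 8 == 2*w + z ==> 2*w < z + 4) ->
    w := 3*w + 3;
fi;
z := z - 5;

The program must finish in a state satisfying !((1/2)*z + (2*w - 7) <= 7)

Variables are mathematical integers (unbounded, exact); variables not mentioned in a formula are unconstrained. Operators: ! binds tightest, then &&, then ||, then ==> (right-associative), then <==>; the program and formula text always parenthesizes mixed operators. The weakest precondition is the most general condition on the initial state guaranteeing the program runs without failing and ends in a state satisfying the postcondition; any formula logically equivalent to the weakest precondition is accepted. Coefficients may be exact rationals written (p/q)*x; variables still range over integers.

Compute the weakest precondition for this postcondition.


Working backward. After the program, the postcondition !((1/2)*z + (2*w - 7) <= 7) must hold; in canonical form it is !(2*w + (1/2)*z <= 14).
Before z := z - 5: !(2*w + (1/2)*z <= 33/2)
Then branch requires !(2*w + (1/2)*z <= 33/2); else branch requires !(6*w + (1/2)*z <= 21/2).
Before the if: ((2*z == 2*w - 8 ==> 2*w < z + 4) ==> (!(2*w + (1/2)*z <= 33/2))) && ((!(2*z == 2*w - 8 ==> 2*w < z + 4)) ==> (!(6*w + (1/2)*z <= 21/2)))
Before w := w - 1: ((2*z == 2*w - 10 ==> 2*w < z + 6) ==> (!(2*w + (1/2)*z <= 37/2))) && ((!(2*z == 2*w - 10 ==> 2*w < z + 6)) ==> (!(6*w + (1/2)*z <= 33/2)))
Before z := w - 6: !((5/2)*w <= 43/2)
Answer: WP = !((5/2)*w <= 43/2)


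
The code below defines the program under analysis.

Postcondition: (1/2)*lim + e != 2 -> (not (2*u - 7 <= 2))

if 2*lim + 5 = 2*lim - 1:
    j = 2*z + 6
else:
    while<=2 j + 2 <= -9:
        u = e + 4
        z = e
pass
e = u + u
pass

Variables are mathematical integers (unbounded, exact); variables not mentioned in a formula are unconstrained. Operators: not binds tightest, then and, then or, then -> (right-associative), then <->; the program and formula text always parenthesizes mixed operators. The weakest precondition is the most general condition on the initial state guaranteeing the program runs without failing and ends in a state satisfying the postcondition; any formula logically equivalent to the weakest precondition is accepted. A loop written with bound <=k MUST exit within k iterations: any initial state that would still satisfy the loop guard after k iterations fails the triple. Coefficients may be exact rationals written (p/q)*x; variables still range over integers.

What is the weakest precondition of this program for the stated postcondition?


Working backward. After the program, the postcondition (1/2)*lim + e != 2 -> (not (2*u - 7 <= 2)) must hold; in canonical form it is e + (1/2)*lim != 2 -> (not (2*u <= 9)).
Before skip: e + (1/2)*lim != 2 -> (not (2*u <= 9))
Before e := u + u: (1/2)*lim + 2*u != 2 -> (not (2*u <= 9))
Before skip: (1/2)*lim + 2*u != 2 -> (not (2*u <= 9))
Then branch requires (1/2)*lim + 2*u != 2 -> (not (2*u <= 9)); else branch requires (j <= -11 -> ((j <= -11 -> ((not (j <= -11)) and (2*e + (1/2)*lim != -6 -> (not (2*e <= 1))))) and ((not (j <= -11)) -> (2*e + (1/2)*lim != -6 -> (not (2*e <= 1)))))) and ((not (j <= -11)) -> ((1/2)*lim + 2*u != 2 -> (not (2*u <= 9)))).
Before the if: (j <= -11 -> ((j <= -11 -> ((not (j <= -11)) and (2*e + (1/2)*lim != -6 -> (not (2*e <= 1))))) and ((not (j <= -11)) -> (2*e + (1/2)*lim != -6 -> (not (2*e <= 1)))))) and ((not (j <= -11)) -> ((1/2)*lim + 2*u != 2 -> (not (2*u <= 9))))
Answer: WP = (j <= -11 -> ((j <= -11 -> ((not (j <= -11)) and (2*e + (1/2)*lim != -6 -> (not (2*e <= 1))))) and ((not (j <= -11)) -> (2*e + (1/2)*lim != -6 -> (not (2*e <= 1)))))) and ((not (j <= -11)) -> ((1/2)*lim + 2*u != 2 -> (not (2*u <= 9))))


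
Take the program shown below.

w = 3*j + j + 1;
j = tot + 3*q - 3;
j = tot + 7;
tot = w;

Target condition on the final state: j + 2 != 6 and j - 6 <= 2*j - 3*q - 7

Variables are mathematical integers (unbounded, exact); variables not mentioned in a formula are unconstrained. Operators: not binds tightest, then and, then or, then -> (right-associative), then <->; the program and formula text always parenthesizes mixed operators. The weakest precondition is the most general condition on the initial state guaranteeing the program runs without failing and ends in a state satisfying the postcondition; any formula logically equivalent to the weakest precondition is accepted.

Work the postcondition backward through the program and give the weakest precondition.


Working backward. After the program, the postcondition j + 2 != 6 and j - 6 <= 2*j - 3*q - 7 must hold; in canonical form it is j != 4 and 3*q <= j - 1.
Before tot := w: j != 4 and 3*q <= j - 1
Before j := tot + 7: tot != -3 and 3*q <= tot + 6
Before j := tot + 3*q - 3: tot != -3 and 3*q <= tot + 6
Before w := 3*j + j + 1: tot != -3 and 3*q <= tot + 6
Answer: WP = tot != -3 and 3*q <= tot + 6


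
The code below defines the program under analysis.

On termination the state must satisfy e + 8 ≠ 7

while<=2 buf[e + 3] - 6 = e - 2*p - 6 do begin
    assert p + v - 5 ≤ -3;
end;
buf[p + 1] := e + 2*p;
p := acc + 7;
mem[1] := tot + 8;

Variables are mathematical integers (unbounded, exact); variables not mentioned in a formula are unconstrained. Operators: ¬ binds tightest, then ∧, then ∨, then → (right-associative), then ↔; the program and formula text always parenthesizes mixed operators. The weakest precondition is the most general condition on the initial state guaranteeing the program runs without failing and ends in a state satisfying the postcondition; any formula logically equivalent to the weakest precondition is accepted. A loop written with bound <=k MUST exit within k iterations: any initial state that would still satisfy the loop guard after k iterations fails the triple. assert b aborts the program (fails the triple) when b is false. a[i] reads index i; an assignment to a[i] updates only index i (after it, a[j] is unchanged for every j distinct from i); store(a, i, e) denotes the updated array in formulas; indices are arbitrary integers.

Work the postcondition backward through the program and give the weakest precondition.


Working backward. After the program, the postcondition e + 8 ≠ 7 must hold; in canonical form it is e ≠ -1.
Before mem[1] := tot + 8: e ≠ -1
Before p := acc + 7: e ≠ -1
Before buf[p + 1] := e + 2*p: e ≠ -1
Before the loop (bound <=2), unroll the exhaustion recursion (WP_0 = exit-now case; WP_j = one more guarded iteration, up to j = 2):
  WP_0: (¬(buf[e + 3] + 2*p = e)) ∧ e ≠ -1
  WP_1: (buf[e + 3] + 2*p = e → (p + v ≤ 2 ∧ (¬(buf[e + 3] + 2*p = e)) ∧ e ≠ -1)) ∧ ((¬(buf[e + 3] + 2*p = e)) → e ≠ -1)
  WP_2: (buf[e + 3] + 2*p = e → (p + v ≤ 2 ∧ (buf[e + 3] + 2*p = e → (p + v ≤ 2 ∧ (¬(buf[e + 3] + 2*p = e)) ∧ e ≠ -1)) ∧ ((¬(buf[e + 3] + 2*p = e)) → e ≠ -1))) ∧ ((¬(buf[e + 3] + 2*p = e)) → e ≠ -1)
So before the loop: (buf[e + 3] + 2*p = e → (p + v ≤ 2 ∧ (buf[e + 3] + 2*p = e → (p + v ≤ 2 ∧ (¬(buf[e + 3] + 2*p = e)) ∧ e ≠ -1)) ∧ ((¬(buf[e + 3] + 2*p = e)) → e ≠ -1))) ∧ ((¬(buf[e + 3] + 2*p = e)) → e ≠ -1)
Answer: WP = (buf[e + 3] + 2*p = e → (p + v ≤ 2 ∧ (buf[e + 3] + 2*p = e → (p + v ≤ 2 ∧ (¬(buf[e + 3] + 2*p = e)) ∧ e ≠ -1)) ∧ ((¬(buf[e + 3] + 2*p = e)) → e ≠ -1))) ∧ ((¬(buf[e + 3] + 2*p = e)) → e ≠ -1)


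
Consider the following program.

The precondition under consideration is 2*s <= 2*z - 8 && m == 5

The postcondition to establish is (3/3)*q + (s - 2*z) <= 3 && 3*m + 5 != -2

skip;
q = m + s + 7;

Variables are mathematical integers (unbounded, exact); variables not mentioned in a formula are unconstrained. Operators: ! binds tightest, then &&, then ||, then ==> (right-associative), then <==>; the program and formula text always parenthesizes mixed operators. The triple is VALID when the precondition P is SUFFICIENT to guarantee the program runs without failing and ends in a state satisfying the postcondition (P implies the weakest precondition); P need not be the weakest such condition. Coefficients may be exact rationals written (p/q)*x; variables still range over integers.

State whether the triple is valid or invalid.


Working backward. After the program, the postcondition (3/3)*q + (s - 2*z) <= 3 && 3*m + 5 != -2 must hold; in canonical form it is q + s <= 2*z + 3 && 3*m != -7.
Before q := m + s + 7: m + 2*s <= 2*z - 4 && 3*m != -7
Before skip: m + 2*s <= 2*z - 4 && 3*m != -7
The weakest precondition is m + 2*s <= 2*z - 4 && 3*m != -7.
Check whether 2*s <= 2*z - 8 && m == 5 implies it.
Countermodel: at the initial state m = 5, s = -4, z = 0, the precondition holds but the weakest precondition fails.
Answer: invalid


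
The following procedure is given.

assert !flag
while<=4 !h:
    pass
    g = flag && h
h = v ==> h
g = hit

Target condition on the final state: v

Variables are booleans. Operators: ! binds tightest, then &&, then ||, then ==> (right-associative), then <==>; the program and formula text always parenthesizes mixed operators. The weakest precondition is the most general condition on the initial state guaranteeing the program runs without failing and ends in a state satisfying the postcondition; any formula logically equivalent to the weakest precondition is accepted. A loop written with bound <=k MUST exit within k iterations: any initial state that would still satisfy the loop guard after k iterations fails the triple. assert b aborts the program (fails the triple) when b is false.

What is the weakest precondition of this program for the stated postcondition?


Working backward. After the program, v must hold.
Before g := hit: v
Before h := v ==> h: v
Before the loop (bound <=4), unroll the exhaustion recursion (WP_0 = exit-now case; WP_j = one more guarded iteration, up to j = 4):
  WP_0: h && v
  WP_1: ((!h) ==> (h && v)) && (h ==> v)
  WP_2: ((!h) ==> (((!h) ==> (h && v)) && (h ==> v))) && (h ==> v)
  WP_3: ((!h) ==> (((!h) ==> (((!h) ==> (h && v)) && (h ==> v))) && (h ==> v))) && (h ==> v)
  WP_4: ((!h) ==> (((!h) ==> (((!h) ==> (((!h) ==> (h && v)) && (h ==> v))) && (h ==> v))) && (h ==> v))) && (h ==> v)
So before the loop: ((!h) ==> (((!h) ==> (((!h) ==> (((!h) ==> (h && v)) && (h ==> v))) && (h ==> v))) && (h ==> v))) && (h ==> v)
Before assert !flag: (!flag) && ((!h) ==> (((!h) ==> (((!h) ==> (((!h) ==> (h && v)) && (h ==> v))) && (h ==> v))) && (h ==> v))) && (h ==> v)
Answer: WP = (!flag) && ((!h) ==> (((!h) ==> (((!h) ==> (((!h) ==> (h && v)) && (h ==> v))) && (h ==> v))) && (h ==> v))) && (h ==> v)


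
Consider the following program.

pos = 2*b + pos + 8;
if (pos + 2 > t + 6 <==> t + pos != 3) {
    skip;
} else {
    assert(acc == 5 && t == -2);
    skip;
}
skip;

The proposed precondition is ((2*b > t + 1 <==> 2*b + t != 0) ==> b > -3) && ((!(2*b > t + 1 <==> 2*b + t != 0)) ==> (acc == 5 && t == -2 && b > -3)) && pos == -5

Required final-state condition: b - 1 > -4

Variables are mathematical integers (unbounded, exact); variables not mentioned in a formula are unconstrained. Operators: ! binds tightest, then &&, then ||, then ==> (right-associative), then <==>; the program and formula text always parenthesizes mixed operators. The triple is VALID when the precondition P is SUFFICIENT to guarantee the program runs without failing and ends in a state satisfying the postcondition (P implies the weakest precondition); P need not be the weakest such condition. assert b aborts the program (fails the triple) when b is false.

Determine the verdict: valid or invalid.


Working backward. After the program, the postcondition b - 1 > -4 must hold; in canonical form it is b > -3.
Before skip: b > -3
Then branch requires b > -3; else branch requires acc == 5 && t == -2 && b > -3.
Before the if: ((pos > t + 4 <==> pos + t != 3) ==> b > -3) && ((!(pos > t + 4 <==> pos + t != 3)) ==> (acc == 5 && t == -2 && b > -3))
Before pos := 2*b + pos + 8: ((2*b + pos > t - 4 <==> 2*b + pos + t != -5) ==> b > -3) && ((!(2*b + pos > t - 4 <==> 2*b + pos + t != -5)) ==> (acc == 5 && t == -2 && b > -3))
The weakest precondition is ((2*b + pos > t - 4 <==> 2*b + pos + t != -5) ==> b > -3) && ((!(2*b + pos > t - 4 <==> 2*b + pos + t != -5)) ==> (acc == 5 && t == -2 && b > -3)).
Check whether ((2*b > t + 1 <==> 2*b + t != 0) ==> b > -3) && ((!(2*b > t + 1 <==> 2*b + t != 0)) ==> (acc == 5 && t == -2 && b > -3)) && pos == -5 implies it.
Every state satisfying the precondition satisfies the weakest precondition: the implication holds.
Answer: valid
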